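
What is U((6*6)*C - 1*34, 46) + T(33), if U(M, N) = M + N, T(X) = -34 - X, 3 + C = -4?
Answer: -307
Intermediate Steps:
C = -7 (C = -3 - 4 = -7)
U((6*6)*C - 1*34, 46) + T(33) = (((6*6)*(-7) - 1*34) + 46) + (-34 - 1*33) = ((36*(-7) - 34) + 46) + (-34 - 33) = ((-252 - 34) + 46) - 67 = (-286 + 46) - 67 = -240 - 67 = -307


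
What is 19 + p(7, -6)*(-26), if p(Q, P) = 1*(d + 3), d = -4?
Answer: 45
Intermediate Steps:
p(Q, P) = -1 (p(Q, P) = 1*(-4 + 3) = 1*(-1) = -1)
19 + p(7, -6)*(-26) = 19 - 1*(-26) = 19 + 26 = 45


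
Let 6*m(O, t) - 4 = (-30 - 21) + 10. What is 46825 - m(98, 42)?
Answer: 280987/6 ≈ 46831.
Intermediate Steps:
m(O, t) = -37/6 (m(O, t) = ⅔ + ((-30 - 21) + 10)/6 = ⅔ + (-51 + 10)/6 = ⅔ + (⅙)*(-41) = ⅔ - 41/6 = -37/6)
46825 - m(98, 42) = 46825 - 1*(-37/6) = 46825 + 37/6 = 280987/6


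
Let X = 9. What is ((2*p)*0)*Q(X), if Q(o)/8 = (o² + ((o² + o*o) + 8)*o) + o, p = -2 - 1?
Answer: 0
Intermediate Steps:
p = -3
Q(o) = 8*o + 8*o² + 8*o*(8 + 2*o²) (Q(o) = 8*((o² + ((o² + o*o) + 8)*o) + o) = 8*((o² + ((o² + o²) + 8)*o) + o) = 8*((o² + (2*o² + 8)*o) + o) = 8*((o² + (8 + 2*o²)*o) + o) = 8*((o² + o*(8 + 2*o²)) + o) = 8*(o + o² + o*(8 + 2*o²)) = 8*o + 8*o² + 8*o*(8 + 2*o²))
((2*p)*0)*Q(X) = ((2*(-3))*0)*(8*9*(9 + 9 + 2*9²)) = (-6*0)*(8*9*(9 + 9 + 2*81)) = 0*(8*9*(9 + 9 + 162)) = 0*(8*9*180) = 0*12960 = 0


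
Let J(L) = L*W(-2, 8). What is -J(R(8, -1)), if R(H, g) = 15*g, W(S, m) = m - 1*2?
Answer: 90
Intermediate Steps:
W(S, m) = -2 + m (W(S, m) = m - 2 = -2 + m)
J(L) = 6*L (J(L) = L*(-2 + 8) = L*6 = 6*L)
-J(R(8, -1)) = -6*15*(-1) = -6*(-15) = -1*(-90) = 90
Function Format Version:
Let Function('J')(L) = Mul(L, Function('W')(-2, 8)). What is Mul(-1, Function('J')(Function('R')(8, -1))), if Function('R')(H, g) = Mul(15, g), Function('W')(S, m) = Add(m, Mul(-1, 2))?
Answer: 90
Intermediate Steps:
Function('W')(S, m) = Add(-2, m) (Function('W')(S, m) = Add(m, -2) = Add(-2, m))
Function('J')(L) = Mul(6, L) (Function('J')(L) = Mul(L, Add(-2, 8)) = Mul(L, 6) = Mul(6, L))
Mul(-1, Function('J')(Function('R')(8, -1))) = Mul(-1, Mul(6, Mul(15, -1))) = Mul(-1, Mul(6, -15)) = Mul(-1, -90) = 90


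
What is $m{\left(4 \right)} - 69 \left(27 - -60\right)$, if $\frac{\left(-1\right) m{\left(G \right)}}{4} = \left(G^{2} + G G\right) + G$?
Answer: $-6147$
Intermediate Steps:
$m{\left(G \right)} = - 8 G^{2} - 4 G$ ($m{\left(G \right)} = - 4 \left(\left(G^{2} + G G\right) + G\right) = - 4 \left(\left(G^{2} + G^{2}\right) + G\right) = - 4 \left(2 G^{2} + G\right) = - 4 \left(G + 2 G^{2}\right) = - 8 G^{2} - 4 G$)
$m{\left(4 \right)} - 69 \left(27 - -60\right) = \left(-4\right) 4 \left(1 + 2 \cdot 4\right) - 69 \left(27 - -60\right) = \left(-4\right) 4 \left(1 + 8\right) - 69 \left(27 + 60\right) = \left(-4\right) 4 \cdot 9 - 6003 = -144 - 6003 = -6147$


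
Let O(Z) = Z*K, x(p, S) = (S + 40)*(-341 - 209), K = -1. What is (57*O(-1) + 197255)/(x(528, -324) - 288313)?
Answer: -197312/132113 ≈ -1.4935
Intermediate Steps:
x(p, S) = -22000 - 550*S (x(p, S) = (40 + S)*(-550) = -22000 - 550*S)
O(Z) = -Z (O(Z) = Z*(-1) = -Z)
(57*O(-1) + 197255)/(x(528, -324) - 288313) = (57*(-1*(-1)) + 197255)/((-22000 - 550*(-324)) - 288313) = (57*1 + 197255)/((-22000 + 178200) - 288313) = (57 + 197255)/(156200 - 288313) = 197312/(-132113) = 197312*(-1/132113) = -197312/132113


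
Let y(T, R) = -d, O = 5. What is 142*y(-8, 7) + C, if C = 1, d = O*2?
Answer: -1419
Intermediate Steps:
d = 10 (d = 5*2 = 10)
y(T, R) = -10 (y(T, R) = -1*10 = -10)
142*y(-8, 7) + C = 142*(-10) + 1 = -1420 + 1 = -1419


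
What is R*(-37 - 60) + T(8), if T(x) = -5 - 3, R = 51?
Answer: -4955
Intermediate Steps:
T(x) = -8
R*(-37 - 60) + T(8) = 51*(-37 - 60) - 8 = 51*(-97) - 8 = -4947 - 8 = -4955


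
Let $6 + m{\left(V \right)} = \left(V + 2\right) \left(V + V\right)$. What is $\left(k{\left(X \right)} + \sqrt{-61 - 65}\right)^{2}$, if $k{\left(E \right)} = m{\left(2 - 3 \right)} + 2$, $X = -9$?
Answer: $9 \left(2 - i \sqrt{14}\right)^{2} \approx -90.0 - 134.7 i$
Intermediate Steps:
$m{\left(V \right)} = -6 + 2 V \left(2 + V\right)$ ($m{\left(V \right)} = -6 + \left(V + 2\right) \left(V + V\right) = -6 + \left(2 + V\right) 2 V = -6 + 2 V \left(2 + V\right)$)
$k{\left(E \right)} = -6$ ($k{\left(E \right)} = \left(-6 + 2 \left(2 - 3\right)^{2} + 4 \left(2 - 3\right)\right) + 2 = \left(-6 + 2 \left(-1\right)^{2} + 4 \left(-1\right)\right) + 2 = \left(-6 + 2 \cdot 1 - 4\right) + 2 = \left(-6 + 2 - 4\right) + 2 = -8 + 2 = -6$)
$\left(k{\left(X \right)} + \sqrt{-61 - 65}\right)^{2} = \left(-6 + \sqrt{-61 - 65}\right)^{2} = \left(-6 + \sqrt{-126}\right)^{2} = \left(-6 + 3 i \sqrt{14}\right)^{2}$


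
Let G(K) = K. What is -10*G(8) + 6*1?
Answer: -74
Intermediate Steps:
-10*G(8) + 6*1 = -10*8 + 6*1 = -80 + 6 = -74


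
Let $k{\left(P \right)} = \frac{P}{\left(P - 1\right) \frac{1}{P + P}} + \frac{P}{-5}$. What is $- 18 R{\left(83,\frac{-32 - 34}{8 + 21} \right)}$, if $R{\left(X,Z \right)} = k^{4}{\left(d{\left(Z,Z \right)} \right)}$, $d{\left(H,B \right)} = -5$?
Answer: $- \frac{468512}{9} \approx -52057.0$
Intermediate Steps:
$k{\left(P \right)} = - \frac{P}{5} + \frac{2 P^{2}}{-1 + P}$ ($k{\left(P \right)} = \frac{P}{\left(-1 + P\right) \frac{1}{2 P}} + P \left(- \frac{1}{5}\right) = \frac{P}{\left(-1 + P\right) \frac{1}{2 P}} - \frac{P}{5} = \frac{P}{\frac{1}{2} \frac{1}{P} \left(-1 + P\right)} - \frac{P}{5} = P \frac{2 P}{-1 + P} - \frac{P}{5} = \frac{2 P^{2}}{-1 + P} - \frac{P}{5} = - \frac{P}{5} + \frac{2 P^{2}}{-1 + P}$)
$R{\left(X,Z \right)} = \frac{234256}{81}$ ($R{\left(X,Z \right)} = \left(\frac{1}{5} \left(-5\right) \frac{1}{-1 - 5} \left(1 + 9 \left(-5\right)\right)\right)^{4} = \left(\frac{1}{5} \left(-5\right) \frac{1}{-6} \left(1 - 45\right)\right)^{4} = \left(\frac{1}{5} \left(-5\right) \left(- \frac{1}{6}\right) \left(-44\right)\right)^{4} = \left(- \frac{22}{3}\right)^{4} = \frac{234256}{81}$)
$- 18 R{\left(83,\frac{-32 - 34}{8 + 21} \right)} = \left(-18\right) \frac{234256}{81} = - \frac{468512}{9}$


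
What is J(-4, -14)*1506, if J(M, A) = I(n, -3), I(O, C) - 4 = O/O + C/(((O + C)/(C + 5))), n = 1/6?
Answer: 182226/17 ≈ 10719.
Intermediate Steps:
n = 1/6 ≈ 0.16667
I(O, C) = 5 + C*(5 + C)/(C + O) (I(O, C) = 4 + (O/O + C/(((O + C)/(C + 5)))) = 4 + (1 + C/(((C + O)/(5 + C)))) = 4 + (1 + C*((5 + C)/(C + O))) = 4 + (1 + C*(5 + C)/(C + O)) = 5 + C*(5 + C)/(C + O))
J(M, A) = 121/17 (J(M, A) = ((-3)**2 + 5*(1/6) + 10*(-3))/(-3 + 1/6) = (9 + 5/6 - 30)/(-17/6) = -6/17*(-121/6) = 121/17)
J(-4, -14)*1506 = (121/17)*1506 = 182226/17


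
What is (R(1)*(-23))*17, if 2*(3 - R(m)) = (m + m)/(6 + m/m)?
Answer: -7820/7 ≈ -1117.1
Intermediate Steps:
R(m) = 3 - m/7 (R(m) = 3 - (m + m)/(2*(6 + m/m)) = 3 - 2*m/(2*(6 + 1)) = 3 - 2*m/(2*7) = 3 - m/7)
(R(1)*(-23))*17 = ((3 - ⅐*1)*(-23))*17 = ((3 - ⅐)*(-23))*17 = ((20/7)*(-23))*17 = -460/7*17 = -7820/7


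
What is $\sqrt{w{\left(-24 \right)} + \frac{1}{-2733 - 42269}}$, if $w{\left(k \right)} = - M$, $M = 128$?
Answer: $\frac{i \sqrt{259223085514}}{45002} \approx 11.314 i$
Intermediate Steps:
$w{\left(k \right)} = -128$ ($w{\left(k \right)} = \left(-1\right) 128 = -128$)
$\sqrt{w{\left(-24 \right)} + \frac{1}{-2733 - 42269}} = \sqrt{-128 + \frac{1}{-2733 - 42269}} = \sqrt{-128 + \frac{1}{-45002}} = \sqrt{-128 - \frac{1}{45002}} = \sqrt{- \frac{5760257}{45002}} = \frac{i \sqrt{259223085514}}{45002}$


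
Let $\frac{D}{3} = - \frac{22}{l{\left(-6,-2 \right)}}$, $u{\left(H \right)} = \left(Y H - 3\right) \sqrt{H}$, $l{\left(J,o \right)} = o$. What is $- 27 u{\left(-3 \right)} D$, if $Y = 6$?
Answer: $18711 i \sqrt{3} \approx 32408.0 i$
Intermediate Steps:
$u{\left(H \right)} = \sqrt{H} \left(-3 + 6 H\right)$ ($u{\left(H \right)} = \left(6 H - 3\right) \sqrt{H} = \left(-3 + 6 H\right) \sqrt{H} = \sqrt{H} \left(-3 + 6 H\right)$)
$D = 33$ ($D = 3 \left(- \frac{22}{-2}\right) = 3 \left(\left(-22\right) \left(- \frac{1}{2}\right)\right) = 3 \cdot 11 = 33$)
$- 27 u{\left(-3 \right)} D = - 27 \sqrt{-3} \left(-3 + 6 \left(-3\right)\right) 33 = - 27 i \sqrt{3} \left(-3 - 18\right) 33 = - 27 i \sqrt{3} \left(-21\right) 33 = - 27 \left(- 21 i \sqrt{3}\right) 33 = 567 i \sqrt{3} \cdot 33 = 18711 i \sqrt{3}$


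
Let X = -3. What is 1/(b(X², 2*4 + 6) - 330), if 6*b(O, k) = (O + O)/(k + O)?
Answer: -23/7587 ≈ -0.0030315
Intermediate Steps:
b(O, k) = O/(3*(O + k)) (b(O, k) = ((O + O)/(k + O))/6 = ((2*O)/(O + k))/6 = (2*O/(O + k))/6 = O/(3*(O + k)))
1/(b(X², 2*4 + 6) - 330) = 1/((⅓)*(-3)²/((-3)² + (2*4 + 6)) - 330) = 1/((⅓)*9/(9 + (8 + 6)) - 330) = 1/((⅓)*9/(9 + 14) - 330) = 1/((⅓)*9/23 - 330) = 1/((⅓)*9*(1/23) - 330) = 1/(3/23 - 330) = 1/(-7587/23) = -23/7587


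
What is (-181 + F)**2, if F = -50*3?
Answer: 109561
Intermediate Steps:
F = -150
(-181 + F)**2 = (-181 - 150)**2 = (-331)**2 = 109561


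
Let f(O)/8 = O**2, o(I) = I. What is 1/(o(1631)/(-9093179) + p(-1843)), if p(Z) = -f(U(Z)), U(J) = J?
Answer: -9093179/247090698858999 ≈ -3.6801e-8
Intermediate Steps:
f(O) = 8*O**2
p(Z) = -8*Z**2
1/(o(1631)/(-9093179) + p(-1843)) = 1/(1631/(-9093179) - 8*(-1843)**2) = 1/(1631*(-1/9093179) - 8*3396649) = 1/(-1631/9093179 - 27173192) = 1/(-247090698858999/9093179) = -9093179/247090698858999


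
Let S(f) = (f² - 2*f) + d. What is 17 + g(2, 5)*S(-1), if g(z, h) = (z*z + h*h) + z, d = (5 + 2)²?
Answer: 1629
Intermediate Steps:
d = 49 (d = 7² = 49)
g(z, h) = z + h² + z² (g(z, h) = (z² + h²) + z = (h² + z²) + z = z + h² + z²)
S(f) = 49 + f² - 2*f (S(f) = (f² - 2*f) + 49 = 49 + f² - 2*f)
17 + g(2, 5)*S(-1) = 17 + (2 + 5² + 2²)*(49 + (-1)² - 2*(-1)) = 17 + (2 + 25 + 4)*(49 + 1 + 2) = 17 + 31*52 = 17 + 1612 = 1629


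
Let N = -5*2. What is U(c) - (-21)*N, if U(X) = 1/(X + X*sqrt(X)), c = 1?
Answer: -419/2 ≈ -209.50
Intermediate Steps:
N = -10
U(X) = 1/(X + X**(3/2))
U(c) - (-21)*N = 1/(1 + 1**(3/2)) - (-21)*(-10) = 1/(1 + 1) - 1*210 = 1/2 - 210 = -419/2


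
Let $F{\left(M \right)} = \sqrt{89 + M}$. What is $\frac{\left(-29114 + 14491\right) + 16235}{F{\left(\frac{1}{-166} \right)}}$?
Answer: $\frac{1612 \sqrt{2452318}}{14773} \approx 170.88$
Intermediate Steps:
$\frac{\left(-29114 + 14491\right) + 16235}{F{\left(\frac{1}{-166} \right)}} = \frac{\left(-29114 + 14491\right) + 16235}{\sqrt{89 + \frac{1}{-166}}} = \frac{-14623 + 16235}{\sqrt{89 - \frac{1}{166}}} = \frac{1612}{\sqrt{\frac{14773}{166}}} = \frac{1612}{\frac{1}{166} \sqrt{2452318}} = 1612 \frac{\sqrt{2452318}}{14773} = \frac{1612 \sqrt{2452318}}{14773}$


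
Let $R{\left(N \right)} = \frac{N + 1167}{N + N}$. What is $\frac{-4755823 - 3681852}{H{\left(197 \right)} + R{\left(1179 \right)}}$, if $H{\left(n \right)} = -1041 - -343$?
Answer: $\frac{3316006275}{273923} \approx 12106.0$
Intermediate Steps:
$H{\left(n \right)} = -698$ ($H{\left(n \right)} = -1041 + 343 = -698$)
$R{\left(N \right)} = \frac{1167 + N}{2 N}$
$\frac{-4755823 - 3681852}{H{\left(197 \right)} + R{\left(1179 \right)}} = \frac{-4755823 - 3681852}{-698 + \frac{1167 + 1179}{2 \cdot 1179}} = - \frac{8437675}{-698 + \frac{1}{2} \cdot \frac{1}{1179} \cdot 2346} = - \frac{8437675}{-698 + \frac{391}{393}} = - \frac{8437675}{- \frac{273923}{393}} = \left(-8437675\right) \left(- \frac{393}{273923}\right) = \frac{3316006275}{273923}$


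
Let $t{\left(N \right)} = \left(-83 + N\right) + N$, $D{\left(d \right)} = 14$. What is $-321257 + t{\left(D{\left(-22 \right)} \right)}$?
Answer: $-321312$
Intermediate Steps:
$t{\left(N \right)} = -83 + 2 N$
$-321257 + t{\left(D{\left(-22 \right)} \right)} = -321257 + \left(-83 + 2 \cdot 14\right) = -321257 + \left(-83 + 28\right) = -321257 - 55 = -321312$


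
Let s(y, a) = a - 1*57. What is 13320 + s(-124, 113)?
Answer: 13376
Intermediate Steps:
s(y, a) = -57 + a (s(y, a) = a - 57 = -57 + a)
13320 + s(-124, 113) = 13320 + (-57 + 113) = 13320 + 56 = 13376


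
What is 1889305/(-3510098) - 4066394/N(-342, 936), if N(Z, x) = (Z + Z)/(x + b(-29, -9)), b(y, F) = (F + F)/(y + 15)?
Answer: 68456169799144/12285343 ≈ 5.5722e+6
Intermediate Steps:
b(y, F) = 2*F/(15 + y) (b(y, F) = (2*F)/(15 + y) = 2*F/(15 + y))
N(Z, x) = 2*Z/(9/7 + x) (N(Z, x) = (Z + Z)/(x + 2*(-9)/(15 - 29)) = (2*Z)/(x + 2*(-9)/(-14)) = (2*Z)/(x + 2*(-9)*(-1/14)) = (2*Z)/(x + 9/7) = (2*Z)/(9/7 + x) = 2*Z/(9/7 + x))
1889305/(-3510098) - 4066394/N(-342, 936) = 1889305/(-3510098) - 4066394/(14*(-342)/(9 + 7*936)) = 1889305*(-1/3510098) - 4066394/(14*(-342)/(9 + 6552)) = -1889305/3510098 - 4066394/(14*(-342)/6561) = -1889305/3510098 - 4066394/(14*(-342)*(1/6561)) = -1889305/3510098 - 4066394/(-532/729) = -1889305/3510098 - 4066394*(-729/532) = -1889305/3510098 + 1482200613/266 = 68456169799144/12285343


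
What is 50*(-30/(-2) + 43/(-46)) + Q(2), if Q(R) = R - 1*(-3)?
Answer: 16290/23 ≈ 708.26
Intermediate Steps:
Q(R) = 3 + R (Q(R) = R + 3 = 3 + R)
50*(-30/(-2) + 43/(-46)) + Q(2) = 50*(-30/(-2) + 43/(-46)) + (3 + 2) = 50*(-30*(-½) + 43*(-1/46)) + 5 = 50*(15 - 43/46) + 5 = 50*(647/46) + 5 = 16175/23 + 5 = 16290/23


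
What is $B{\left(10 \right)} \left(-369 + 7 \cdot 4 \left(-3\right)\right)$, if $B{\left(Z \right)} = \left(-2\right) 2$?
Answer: $1812$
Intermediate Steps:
$B{\left(Z \right)} = -4$
$B{\left(10 \right)} \left(-369 + 7 \cdot 4 \left(-3\right)\right) = - 4 \left(-369 + 7 \cdot 4 \left(-3\right)\right) = - 4 \left(-369 + 28 \left(-3\right)\right) = - 4 \left(-369 - 84\right) = \left(-4\right) \left(-453\right) = 1812$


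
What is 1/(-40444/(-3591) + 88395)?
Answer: 3591/317466889 ≈ 1.1311e-5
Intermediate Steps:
1/(-40444/(-3591) + 88395) = 1/(-40444*(-1/3591) + 88395) = 1/(40444/3591 + 88395) = 1/(317466889/3591) = 3591/317466889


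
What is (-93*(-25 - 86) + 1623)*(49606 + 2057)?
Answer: 617166198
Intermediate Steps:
(-93*(-25 - 86) + 1623)*(49606 + 2057) = (-93*(-111) + 1623)*51663 = (10323 + 1623)*51663 = 11946*51663 = 617166198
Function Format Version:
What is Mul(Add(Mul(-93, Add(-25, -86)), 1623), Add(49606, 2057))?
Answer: 617166198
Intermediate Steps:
Mul(Add(Mul(-93, Add(-25, -86)), 1623), Add(49606, 2057)) = Mul(Add(Mul(-93, -111), 1623), 51663) = Mul(Add(10323, 1623), 51663) = Mul(11946, 51663) = 617166198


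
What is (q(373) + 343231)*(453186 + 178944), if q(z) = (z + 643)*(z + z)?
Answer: 696080695710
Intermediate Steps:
q(z) = 2*z*(643 + z) (q(z) = (643 + z)*(2*z) = 2*z*(643 + z))
(q(373) + 343231)*(453186 + 178944) = (2*373*(643 + 373) + 343231)*(453186 + 178944) = (2*373*1016 + 343231)*632130 = (757936 + 343231)*632130 = 1101167*632130 = 696080695710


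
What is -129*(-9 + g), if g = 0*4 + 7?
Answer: 258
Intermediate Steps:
g = 7 (g = 0 + 7 = 7)
-129*(-9 + g) = -129*(-9 + 7) = -129*(-2) = 258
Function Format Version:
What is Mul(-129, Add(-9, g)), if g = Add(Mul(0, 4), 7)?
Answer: 258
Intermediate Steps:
g = 7 (g = Add(0, 7) = 7)
Mul(-129, Add(-9, g)) = Mul(-129, Add(-9, 7)) = Mul(-129, -2) = 258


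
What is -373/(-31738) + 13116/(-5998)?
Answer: -207019177/95182262 ≈ -2.1750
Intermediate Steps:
-373/(-31738) + 13116/(-5998) = -373*(-1/31738) + 13116*(-1/5998) = 373/31738 - 6558/2999 = -207019177/95182262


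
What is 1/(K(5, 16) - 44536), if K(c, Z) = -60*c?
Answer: -1/44836 ≈ -2.2304e-5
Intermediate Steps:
1/(K(5, 16) - 44536) = 1/(-60*5 - 44536) = 1/(-300 - 44536) = 1/(-44836) = -1/44836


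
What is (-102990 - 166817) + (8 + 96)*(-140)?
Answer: -284367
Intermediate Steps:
(-102990 - 166817) + (8 + 96)*(-140) = -269807 + 104*(-140) = -269807 - 14560 = -284367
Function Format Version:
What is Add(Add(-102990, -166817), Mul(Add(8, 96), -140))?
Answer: -284367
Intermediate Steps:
Add(Add(-102990, -166817), Mul(Add(8, 96), -140)) = Add(-269807, Mul(104, -140)) = Add(-269807, -14560) = -284367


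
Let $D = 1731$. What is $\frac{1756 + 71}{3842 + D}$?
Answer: $\frac{1827}{5573} \approx 0.32783$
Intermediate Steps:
$\frac{1756 + 71}{3842 + D} = \frac{1756 + 71}{3842 + 1731} = \frac{1827}{5573}$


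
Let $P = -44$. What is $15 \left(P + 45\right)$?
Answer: $15$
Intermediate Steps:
$15 \left(P + 45\right) = 15 \left(-44 + 45\right) = 15 \cdot 1 = 15$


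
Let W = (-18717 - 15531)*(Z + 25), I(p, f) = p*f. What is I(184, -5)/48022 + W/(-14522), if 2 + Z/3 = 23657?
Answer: 29188554860300/174343871 ≈ 1.6742e+5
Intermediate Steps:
Z = 70965 (Z = -6 + 3*23657 = -6 + 70971 = 70965)
I(p, f) = f*p
W = -2431265520 (W = (-18717 - 15531)*(70965 + 25) = -34248*70990 = -2431265520)
I(184, -5)/48022 + W/(-14522) = -5*184/48022 - 2431265520/(-14522) = -920*1/48022 - 2431265520*(-1/14522) = -460/24011 + 1215632760/7261 = 29188554860300/174343871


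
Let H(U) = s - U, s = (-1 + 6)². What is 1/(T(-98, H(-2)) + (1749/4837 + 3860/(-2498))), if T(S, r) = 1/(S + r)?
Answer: -428940323/513755952 ≈ -0.83491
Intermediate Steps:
s = 25 (s = 5² = 25)
H(U) = 25 - U
1/(T(-98, H(-2)) + (1749/4837 + 3860/(-2498))) = 1/(1/(-98 + (25 - 1*(-2))) + (1749/4837 + 3860/(-2498))) = 1/(1/(-98 + (25 + 2)) + (1749*(1/4837) + 3860*(-1/2498))) = 1/(1/(-98 + 27) + (1749/4837 - 1930/1249)) = 1/(1/(-71) - 7150909/6041413) = 1/(-1/71 - 7150909/6041413) = 1/(-513755952/428940323) = -428940323/513755952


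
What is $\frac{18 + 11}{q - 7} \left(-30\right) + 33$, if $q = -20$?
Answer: $\frac{587}{9} \approx 65.222$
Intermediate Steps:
$\frac{18 + 11}{q - 7} \left(-30\right) + 33 = \frac{18 + 11}{-20 - 7} \left(-30\right) + 33 = \frac{29}{-27} \left(-30\right) + 33 = 29 \left(- \frac{1}{27}\right) \left(-30\right) + 33 = \left(- \frac{29}{27}\right) \left(-30\right) + 33 = \frac{290}{9} + 33 = \frac{587}{9}$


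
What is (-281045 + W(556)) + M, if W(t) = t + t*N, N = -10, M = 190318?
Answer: -95731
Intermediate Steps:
W(t) = -9*t (W(t) = t + t*(-10) = t - 10*t = -9*t)
(-281045 + W(556)) + M = (-281045 - 9*556) + 190318 = (-281045 - 5004) + 190318 = -286049 + 190318 = -95731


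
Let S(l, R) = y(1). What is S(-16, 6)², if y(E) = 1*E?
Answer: 1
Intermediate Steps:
y(E) = E
S(l, R) = 1
S(-16, 6)² = 1² = 1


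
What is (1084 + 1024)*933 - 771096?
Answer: 1195668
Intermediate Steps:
(1084 + 1024)*933 - 771096 = 2108*933 - 771096 = 1966764 - 771096 = 1195668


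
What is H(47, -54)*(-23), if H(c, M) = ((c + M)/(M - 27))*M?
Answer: 322/3 ≈ 107.33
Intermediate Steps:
H(c, M) = M*(M + c)/(-27 + M) (H(c, M) = ((M + c)/(-27 + M))*M = M*(M + c)/(-27 + M))
H(47, -54)*(-23) = -54*(-54 + 47)/(-27 - 54)*(-23) = -54*(-7)/(-81)*(-23) = -54*(-1/81)*(-7)*(-23) = -14/3*(-23) = 322/3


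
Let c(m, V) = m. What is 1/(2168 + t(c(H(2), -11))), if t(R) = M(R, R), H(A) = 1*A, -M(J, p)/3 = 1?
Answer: 1/2165 ≈ 0.00046189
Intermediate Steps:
M(J, p) = -3 (M(J, p) = -3*1 = -3)
H(A) = A
t(R) = -3
1/(2168 + t(c(H(2), -11))) = 1/(2168 - 3) = 1/2165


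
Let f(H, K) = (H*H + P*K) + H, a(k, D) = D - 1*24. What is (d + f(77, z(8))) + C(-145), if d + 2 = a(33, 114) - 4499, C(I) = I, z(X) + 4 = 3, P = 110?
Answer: 1340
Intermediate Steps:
z(X) = -1 (z(X) = -4 + 3 = -1)
a(k, D) = -24 + D (a(k, D) = D - 24 = -24 + D)
f(H, K) = H + H² + 110*K (f(H, K) = (H*H + 110*K) + H = (H² + 110*K) + H = H + H² + 110*K)
d = -4411 (d = -2 + ((-24 + 114) - 4499) = -2 + (90 - 4499) = -2 - 4409 = -4411)
(d + f(77, z(8))) + C(-145) = (-4411 + (77 + 77² + 110*(-1))) - 145 = (-4411 + (77 + 5929 - 110)) - 145 = (-4411 + 5896) - 145 = 1485 - 145 = 1340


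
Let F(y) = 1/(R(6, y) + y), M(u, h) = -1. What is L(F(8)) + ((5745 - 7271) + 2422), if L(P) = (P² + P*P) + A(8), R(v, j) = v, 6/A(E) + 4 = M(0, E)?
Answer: 438457/490 ≈ 894.81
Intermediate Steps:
A(E) = -6/5 (A(E) = 6/(-4 - 1) = 6/(-5) = 6*(-⅕) = -6/5)
F(y) = 1/(6 + y)
L(P) = -6/5 + 2*P² (L(P) = (P² + P*P) - 6/5 = (P² + P²) - 6/5 = 2*P² - 6/5 = -6/5 + 2*P²)
L(F(8)) + ((5745 - 7271) + 2422) = (-6/5 + 2*(1/(6 + 8))²) + ((5745 - 7271) + 2422) = (-6/5 + 2*(1/14)²) + (-1526 + 2422) = (-6/5 + 2*(1/14)²) + 896 = (-6/5 + 2*(1/196)) + 896 = (-6/5 + 1/98) + 896 = -583/490 + 896 = 438457/490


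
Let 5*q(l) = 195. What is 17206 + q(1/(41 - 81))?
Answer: 17245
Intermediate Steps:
q(l) = 39 (q(l) = (⅕)*195 = 39)
17206 + q(1/(41 - 81)) = 17206 + 39 = 17245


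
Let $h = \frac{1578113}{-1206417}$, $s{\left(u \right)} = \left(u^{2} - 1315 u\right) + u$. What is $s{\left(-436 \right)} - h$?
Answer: $\frac{920497749113}{1206417} \approx 7.63 \cdot 10^{5}$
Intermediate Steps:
$s{\left(u \right)} = u^{2} - 1314 u$
$h = - \frac{1578113}{1206417}$ ($h = 1578113 \left(- \frac{1}{1206417}\right) = - \frac{1578113}{1206417} \approx -1.3081$)
$s{\left(-436 \right)} - h = - 436 \left(-1314 - 436\right) - - \frac{1578113}{1206417} = \left(-436\right) \left(-1750\right) + \frac{1578113}{1206417} = 763000 + \frac{1578113}{1206417} = \frac{920497749113}{1206417}$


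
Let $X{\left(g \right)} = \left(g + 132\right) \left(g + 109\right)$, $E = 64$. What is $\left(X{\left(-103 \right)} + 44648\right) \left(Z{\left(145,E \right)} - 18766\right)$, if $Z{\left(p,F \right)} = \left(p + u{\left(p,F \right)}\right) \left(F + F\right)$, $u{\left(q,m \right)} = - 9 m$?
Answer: $-3313869748$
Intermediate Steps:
$Z{\left(p,F \right)} = 2 F \left(p - 9 F\right)$ ($Z{\left(p,F \right)} = \left(p - 9 F\right) \left(F + F\right) = \left(p - 9 F\right) 2 F = 2 F \left(p - 9 F\right)$)
$X{\left(g \right)} = \left(109 + g\right) \left(132 + g\right)$ ($X{\left(g \right)} = \left(132 + g\right) \left(109 + g\right) = \left(109 + g\right) \left(132 + g\right)$)
$\left(X{\left(-103 \right)} + 44648\right) \left(Z{\left(145,E \right)} - 18766\right) = \left(\left(14388 + \left(-103\right)^{2} + 241 \left(-103\right)\right) + 44648\right) \left(2 \cdot 64 \left(145 - 576\right) - 18766\right) = \left(\left(14388 + 10609 - 24823\right) + 44648\right) \left(2 \cdot 64 \left(145 - 576\right) - 18766\right) = \left(174 + 44648\right) \left(2 \cdot 64 \left(-431\right) - 18766\right) = 44822 \left(-55168 - 18766\right) = 44822 \left(-73934\right) = -3313869748$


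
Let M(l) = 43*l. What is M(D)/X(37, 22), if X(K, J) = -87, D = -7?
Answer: 301/87 ≈ 3.4598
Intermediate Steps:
M(D)/X(37, 22) = (43*(-7))/(-87) = -301*(-1/87) = 301/87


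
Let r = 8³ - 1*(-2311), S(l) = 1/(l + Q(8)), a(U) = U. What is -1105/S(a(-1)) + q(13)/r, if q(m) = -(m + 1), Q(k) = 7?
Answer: -18716504/2823 ≈ -6630.0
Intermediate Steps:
S(l) = 1/(7 + l) (S(l) = 1/(l + 7) = 1/(7 + l))
q(m) = -1 - m (q(m) = -(1 + m) = -1 - m)
r = 2823 (r = 512 + 2311 = 2823)
-1105/S(a(-1)) + q(13)/r = -1105/(1/(7 - 1)) + (-1 - 1*13)/2823 = -1105/(1/6) + (-1 - 13)*(1/2823) = -1105/⅙ - 14*1/2823 = -1105*6 - 14/2823 = -6630 - 14/2823 = -18716504/2823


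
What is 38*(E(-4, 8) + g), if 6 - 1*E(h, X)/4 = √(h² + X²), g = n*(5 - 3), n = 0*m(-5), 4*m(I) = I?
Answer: 912 - 608*√5 ≈ -447.53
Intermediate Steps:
m(I) = I/4
n = 0 (n = 0*((¼)*(-5)) = 0*(-5/4) = 0)
g = 0 (g = 0*(5 - 3) = 0*2 = 0)
E(h, X) = 24 - 4*√(X² + h²) (E(h, X) = 24 - 4*√(h² + X²) = 24 - 4*√(X² + h²))
38*(E(-4, 8) + g) = 38*((24 - 4*√(8² + (-4)²)) + 0) = 38*((24 - 4*√(64 + 16)) + 0) = 38*((24 - 16*√5) + 0) = 38*(24 - 16*√5) = 912 - 608*√5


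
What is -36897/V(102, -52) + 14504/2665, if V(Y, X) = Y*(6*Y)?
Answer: 269022397/55453320 ≈ 4.8513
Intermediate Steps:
V(Y, X) = 6*Y²
-36897/V(102, -52) + 14504/2665 = -36897/(6*102²) + 14504/2665 = -36897/(6*10404) + 14504*(1/2665) = -36897/62424 + 14504/2665 = -36897*1/62424 + 14504/2665 = -12299/20808 + 14504/2665 = 269022397/55453320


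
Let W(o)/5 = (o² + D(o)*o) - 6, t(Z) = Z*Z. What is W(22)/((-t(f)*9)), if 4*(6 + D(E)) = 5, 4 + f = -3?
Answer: -415/98 ≈ -4.2347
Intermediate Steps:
f = -7 (f = -4 - 3 = -7)
D(E) = -19/4 (D(E) = -6 + (¼)*5 = -6 + 5/4 = -19/4)
t(Z) = Z²
W(o) = -30 + 5*o² - 95*o/4 (W(o) = 5*((o² - 19*o/4) - 6) = 5*(-6 + o² - 19*o/4) = -30 + 5*o² - 95*o/4)
W(22)/((-t(f)*9)) = (-30 + 5*22² - 95/4*22)/((-1*(-7)²*9)) = (-30 + 5*484 - 1045/2)/((-1*49*9)) = (-30 + 2420 - 1045/2)/((-49*9)) = (3735/2)/(-441) = (3735/2)*(-1/441) = -415/98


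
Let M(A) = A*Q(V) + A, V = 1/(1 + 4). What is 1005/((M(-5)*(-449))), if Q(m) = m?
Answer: 335/898 ≈ 0.37305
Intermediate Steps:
V = ⅕ (V = 1/5 = ⅕ ≈ 0.20000)
M(A) = 6*A/5 (M(A) = A*(⅕) + A = A/5 + A = 6*A/5)
1005/((M(-5)*(-449))) = 1005/((((6/5)*(-5))*(-449))) = 1005/((-6*(-449))) = 1005/2694 = 1005*(1/2694) = 335/898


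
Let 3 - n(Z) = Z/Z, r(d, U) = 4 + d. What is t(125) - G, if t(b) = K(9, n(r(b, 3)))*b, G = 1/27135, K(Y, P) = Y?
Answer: 30526874/27135 ≈ 1125.0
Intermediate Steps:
n(Z) = 2 (n(Z) = 3 - Z/Z = 3 - 1*1 = 3 - 1 = 2)
G = 1/27135 ≈ 3.6853e-5
t(b) = 9*b
t(125) - G = 9*125 - 1*1/27135 = 1125 - 1/27135 = 30526874/27135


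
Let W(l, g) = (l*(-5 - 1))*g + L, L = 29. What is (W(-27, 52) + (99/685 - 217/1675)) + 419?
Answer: 2035905636/229475 ≈ 8872.0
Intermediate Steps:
W(l, g) = 29 - 6*g*l (W(l, g) = (l*(-5 - 1))*g + 29 = (l*(-6))*g + 29 = (-6*l)*g + 29 = -6*g*l + 29 = 29 - 6*g*l)
(W(-27, 52) + (99/685 - 217/1675)) + 419 = ((29 - 6*52*(-27)) + (99/685 - 217/1675)) + 419 = ((29 + 8424) + (99*(1/685) - 217*1/1675)) + 419 = (8453 + (99/685 - 217/1675)) + 419 = (8453 + 3436/229475) + 419 = 1939755611/229475 + 419 = 2035905636/229475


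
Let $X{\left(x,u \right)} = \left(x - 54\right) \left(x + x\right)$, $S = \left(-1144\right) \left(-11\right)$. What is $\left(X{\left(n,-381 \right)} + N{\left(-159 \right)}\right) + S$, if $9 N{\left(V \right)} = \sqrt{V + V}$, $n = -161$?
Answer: $81814 + \frac{i \sqrt{318}}{9} \approx 81814.0 + 1.9814 i$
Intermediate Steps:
$S = 12584$
$N{\left(V \right)} = \frac{\sqrt{2} \sqrt{V}}{9}$ ($N{\left(V \right)} = \frac{\sqrt{V + V}}{9} = \frac{\sqrt{2 V}}{9} = \frac{\sqrt{2} \sqrt{V}}{9}$)
$X{\left(x,u \right)} = 2 x \left(-54 + x\right)$ ($X{\left(x,u \right)} = \left(-54 + x\right) 2 x = 2 x \left(-54 + x\right)$)
$\left(X{\left(n,-381 \right)} + N{\left(-159 \right)}\right) + S = \left(2 \left(-161\right) \left(-54 - 161\right) + \frac{\sqrt{2} \sqrt{-159}}{9}\right) + 12584 = \left(2 \left(-161\right) \left(-215\right) + \frac{\sqrt{2} i \sqrt{159}}{9}\right) + 12584 = \left(69230 + \frac{i \sqrt{318}}{9}\right) + 12584 = 81814 + \frac{i \sqrt{318}}{9}$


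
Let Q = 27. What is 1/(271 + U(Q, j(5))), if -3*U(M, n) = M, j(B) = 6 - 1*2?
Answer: 1/262 ≈ 0.0038168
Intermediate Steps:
j(B) = 4 (j(B) = 6 - 2 = 4)
U(M, n) = -M/3
1/(271 + U(Q, j(5))) = 1/(271 - ⅓*27) = 1/(271 - 9) = 1/262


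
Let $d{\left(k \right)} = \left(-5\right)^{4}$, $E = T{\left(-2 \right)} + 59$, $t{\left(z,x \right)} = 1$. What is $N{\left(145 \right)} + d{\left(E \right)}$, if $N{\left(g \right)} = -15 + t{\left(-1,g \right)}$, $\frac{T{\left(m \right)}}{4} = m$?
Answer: $611$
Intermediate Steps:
$T{\left(m \right)} = 4 m$
$E = 51$ ($E = 4 \left(-2\right) + 59 = -8 + 59 = 51$)
$d{\left(k \right)} = 625$
$N{\left(g \right)} = -14$ ($N{\left(g \right)} = -15 + 1 = -14$)
$N{\left(145 \right)} + d{\left(E \right)} = -14 + 625 = 611$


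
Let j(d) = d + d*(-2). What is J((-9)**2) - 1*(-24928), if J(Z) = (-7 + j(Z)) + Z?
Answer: 24921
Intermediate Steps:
j(d) = -d (j(d) = d - 2*d = -d)
J(Z) = -7 (J(Z) = (-7 - Z) + Z = -7)
J((-9)**2) - 1*(-24928) = -7 - 1*(-24928) = -7 + 24928 = 24921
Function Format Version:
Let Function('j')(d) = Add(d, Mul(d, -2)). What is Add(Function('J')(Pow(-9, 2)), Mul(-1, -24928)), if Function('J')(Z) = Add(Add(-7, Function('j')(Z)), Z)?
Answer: 24921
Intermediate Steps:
Function('j')(d) = Mul(-1, d) (Function('j')(d) = Add(d, Mul(-2, d)) = Mul(-1, d))
Function('J')(Z) = -7 (Function('J')(Z) = Add(Add(-7, Mul(-1, Z)), Z) = -7)
Add(Function('J')(Pow(-9, 2)), Mul(-1, -24928)) = Add(-7, Mul(-1, -24928)) = Add(-7, 24928) = 24921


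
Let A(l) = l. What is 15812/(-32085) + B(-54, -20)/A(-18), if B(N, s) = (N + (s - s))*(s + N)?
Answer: -7138682/32085 ≈ -222.49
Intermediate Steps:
B(N, s) = N*(N + s) (B(N, s) = (N + 0)*(N + s) = N*(N + s))
15812/(-32085) + B(-54, -20)/A(-18) = 15812/(-32085) - 54*(-54 - 20)/(-18) = 15812*(-1/32085) - 54*(-74)*(-1/18) = -15812/32085 + 3996*(-1/18) = -15812/32085 - 222 = -7138682/32085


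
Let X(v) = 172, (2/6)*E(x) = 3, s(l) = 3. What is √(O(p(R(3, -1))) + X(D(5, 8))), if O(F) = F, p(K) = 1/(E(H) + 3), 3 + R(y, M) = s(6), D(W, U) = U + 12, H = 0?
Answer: √6195/6 ≈ 13.118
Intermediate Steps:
D(W, U) = 12 + U
R(y, M) = 0 (R(y, M) = -3 + 3 = 0)
E(x) = 9 (E(x) = 3*3 = 9)
p(K) = 1/12 (p(K) = 1/(9 + 3) = 1/12)
√(O(p(R(3, -1))) + X(D(5, 8))) = √(1/12 + 172) = √(2065/12) = √6195/6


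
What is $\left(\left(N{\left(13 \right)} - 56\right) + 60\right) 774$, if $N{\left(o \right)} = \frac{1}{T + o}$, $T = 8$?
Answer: $\frac{21930}{7} \approx 3132.9$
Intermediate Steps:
$N{\left(o \right)} = \frac{1}{8 + o}$
$\left(\left(N{\left(13 \right)} - 56\right) + 60\right) 774 = \left(\left(\frac{1}{8 + 13} - 56\right) + 60\right) 774 = \left(\left(\frac{1}{21} - 56\right) + 60\right) 774 = \left(- \frac{1175}{21} + 60\right) 774 = \frac{85}{21} \cdot 774 = \frac{21930}{7}$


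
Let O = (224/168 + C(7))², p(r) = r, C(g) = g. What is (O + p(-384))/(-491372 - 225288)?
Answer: 2831/6449940 ≈ 0.00043892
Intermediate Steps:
O = 625/9 (O = (224/168 + 7)² = (224*(1/168) + 7)² = (4/3 + 7)² = (25/3)² = 625/9 ≈ 69.444)
(O + p(-384))/(-491372 - 225288) = (625/9 - 384)/(-491372 - 225288) = -2831/9/(-716660) = -2831/9*(-1/716660) = 2831/6449940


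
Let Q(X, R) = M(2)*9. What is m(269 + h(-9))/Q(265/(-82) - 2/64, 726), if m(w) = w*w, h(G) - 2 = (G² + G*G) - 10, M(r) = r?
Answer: 19881/2 ≈ 9940.5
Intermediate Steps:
h(G) = -8 + 2*G² (h(G) = 2 + ((G² + G*G) - 10) = 2 + ((G² + G²) - 10) = 2 + (2*G² - 10) = 2 + (-10 + 2*G²) = -8 + 2*G²)
m(w) = w²
Q(X, R) = 18 (Q(X, R) = 2*9 = 18)
m(269 + h(-9))/Q(265/(-82) - 2/64, 726) = (269 + (-8 + 2*(-9)²))²/18 = (269 + (-8 + 2*81))²*(1/18) = (269 + (-8 + 162))²*(1/18) = (269 + 154)²*(1/18) = 423²*(1/18) = 178929*(1/18) = 19881/2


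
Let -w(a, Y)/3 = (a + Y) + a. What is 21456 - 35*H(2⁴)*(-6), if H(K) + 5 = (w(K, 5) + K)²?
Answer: 1915656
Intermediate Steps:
w(a, Y) = -6*a - 3*Y (w(a, Y) = -3*((a + Y) + a) = -3*((Y + a) + a) = -3*(Y + 2*a) = -6*a - 3*Y)
H(K) = -5 + (-15 - 5*K)² (H(K) = -5 + ((-6*K - 3*5) + K)² = -5 + ((-6*K - 15) + K)² = -5 + ((-15 - 6*K) + K)² = -5 + (-15 - 5*K)²)
21456 - 35*H(2⁴)*(-6) = 21456 - 35*(-5 + 25*(3 + 2⁴)²)*(-6) = 21456 - 35*(-5 + 25*(3 + 16)²)*(-6) = 21456 - 35*(-5 + 25*19²)*(-6) = 21456 - 35*(-5 + 25*361)*(-6) = 21456 - 35*(-5 + 9025)*(-6) = 21456 - 35*9020*(-6) = 21456 - 315700*(-6) = 21456 - 1*(-1894200) = 21456 + 1894200 = 1915656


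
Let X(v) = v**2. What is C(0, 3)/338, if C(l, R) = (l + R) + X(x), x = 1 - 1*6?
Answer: 14/169 ≈ 0.082840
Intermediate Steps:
x = -5 (x = 1 - 6 = -5)
C(l, R) = 25 + R + l (C(l, R) = (l + R) + (-5)**2 = (R + l) + 25 = 25 + R + l)
C(0, 3)/338 = (25 + 3 + 0)/338 = (1/338)*28 = 14/169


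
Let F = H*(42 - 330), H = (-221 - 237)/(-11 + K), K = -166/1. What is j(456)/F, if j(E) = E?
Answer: -1121/1832 ≈ -0.61190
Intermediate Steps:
K = -166 (K = -166*1 = -166)
H = 458/177 (H = (-221 - 237)/(-11 - 166) = -458/(-177) = -458*(-1/177) = 458/177 ≈ 2.5876)
F = -43968/59 (F = 458*(42 - 330)/177 = (458/177)*(-288) = -43968/59 ≈ -745.22)
j(456)/F = 456/(-43968/59) = 456*(-59/43968) = -1121/1832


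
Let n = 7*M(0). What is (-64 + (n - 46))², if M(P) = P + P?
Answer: 12100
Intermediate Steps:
M(P) = 2*P
n = 0 (n = 7*(2*0) = 7*0 = 0)
(-64 + (n - 46))² = (-64 + (0 - 46))² = (-64 - 46)² = (-110)² = 12100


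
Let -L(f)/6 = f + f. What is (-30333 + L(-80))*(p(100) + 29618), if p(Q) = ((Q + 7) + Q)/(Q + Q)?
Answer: -173999983011/200 ≈ -8.7000e+8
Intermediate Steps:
p(Q) = (7 + 2*Q)/(2*Q) (p(Q) = ((7 + Q) + Q)/((2*Q)) = (7 + 2*Q)*(1/(2*Q)) = (7 + 2*Q)/(2*Q))
L(f) = -12*f (L(f) = -6*(f + f) = -12*f)
(-30333 + L(-80))*(p(100) + 29618) = (-30333 - 12*(-80))*((7/2 + 100)/100 + 29618) = (-30333 + 960)*((1/100)*(207/2) + 29618) = -29373*(207/200 + 29618) = -29373*5923807/200 = -173999983011/200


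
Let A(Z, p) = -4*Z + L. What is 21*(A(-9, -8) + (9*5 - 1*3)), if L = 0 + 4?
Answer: 1722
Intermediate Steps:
L = 4
A(Z, p) = 4 - 4*Z (A(Z, p) = -4*Z + 4 = 4 - 4*Z)
21*(A(-9, -8) + (9*5 - 1*3)) = 21*((4 - 4*(-9)) + (9*5 - 1*3)) = 21*((4 + 36) + (45 - 3)) = 21*(40 + 42) = 21*82 = 1722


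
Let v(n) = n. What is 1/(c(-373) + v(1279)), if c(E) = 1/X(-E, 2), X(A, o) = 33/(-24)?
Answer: 11/14061 ≈ 0.00078231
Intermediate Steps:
X(A, o) = -11/8 (X(A, o) = 33*(-1/24) = -11/8)
c(E) = -8/11 (c(E) = 1/(-11/8) = -8/11)
1/(c(-373) + v(1279)) = 1/(-8/11 + 1279) = 1/(14061/11) = 11/14061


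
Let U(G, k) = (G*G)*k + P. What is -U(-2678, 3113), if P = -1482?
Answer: -22325450810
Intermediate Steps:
U(G, k) = -1482 + k*G² (U(G, k) = (G*G)*k - 1482 = G²*k - 1482 = k*G² - 1482 = -1482 + k*G²)
-U(-2678, 3113) = -(-1482 + 3113*(-2678)²) = -(-1482 + 3113*7171684) = -(-1482 + 22325452292) = -1*22325450810 = -22325450810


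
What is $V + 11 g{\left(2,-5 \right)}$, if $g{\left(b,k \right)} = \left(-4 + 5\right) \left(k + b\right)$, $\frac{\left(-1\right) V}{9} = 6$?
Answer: $-87$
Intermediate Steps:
$V = -54$ ($V = \left(-9\right) 6 = -54$)
$g{\left(b,k \right)} = b + k$ ($g{\left(b,k \right)} = 1 \left(b + k\right) = b + k$)
$V + 11 g{\left(2,-5 \right)} = -54 + 11 \left(2 - 5\right) = -54 + 11 \left(-3\right) = -54 - 33 = -87$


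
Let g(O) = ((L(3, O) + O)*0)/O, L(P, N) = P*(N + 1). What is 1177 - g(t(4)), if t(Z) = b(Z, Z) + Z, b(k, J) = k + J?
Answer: 1177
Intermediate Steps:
b(k, J) = J + k
L(P, N) = P*(1 + N)
t(Z) = 3*Z (t(Z) = (Z + Z) + Z = 2*Z + Z = 3*Z)
g(O) = 0 (g(O) = ((3*(1 + O) + O)*0)/O = (((3 + 3*O) + O)*0)/O = ((3 + 4*O)*0)/O = 0/O = 0)
1177 - g(t(4)) = 1177 - 1*0 = 1177 + 0 = 1177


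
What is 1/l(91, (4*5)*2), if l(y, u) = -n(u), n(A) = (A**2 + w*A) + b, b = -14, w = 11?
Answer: -1/2026 ≈ -0.00049358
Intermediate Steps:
n(A) = -14 + A**2 + 11*A (n(A) = (A**2 + 11*A) - 14 = -14 + A**2 + 11*A)
l(y, u) = 14 - u**2 - 11*u (l(y, u) = -(-14 + u**2 + 11*u) = 14 - u**2 - 11*u)
1/l(91, (4*5)*2) = 1/(14 - ((4*5)*2)**2 - 11*4*5*2) = 1/(14 - (20*2)**2 - 220*2) = 1/(14 - 1*40**2 - 11*40) = 1/(14 - 1*1600 - 440) = 1/(14 - 1600 - 440) = 1/(-2026) = -1/2026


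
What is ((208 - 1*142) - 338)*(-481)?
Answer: 130832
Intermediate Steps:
((208 - 1*142) - 338)*(-481) = ((208 - 142) - 338)*(-481) = (66 - 338)*(-481) = -272*(-481) = 130832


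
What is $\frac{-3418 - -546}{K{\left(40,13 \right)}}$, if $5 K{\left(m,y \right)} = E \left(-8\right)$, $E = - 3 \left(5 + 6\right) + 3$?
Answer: $- \frac{359}{6} \approx -59.833$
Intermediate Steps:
$E = -30$ ($E = \left(-3\right) 11 + 3 = -33 + 3 = -30$)
$K{\left(m,y \right)} = 48$ ($K{\left(m,y \right)} = \frac{\left(-30\right) \left(-8\right)}{5} = \frac{1}{5} \cdot 240 = 48$)
$\frac{-3418 - -546}{K{\left(40,13 \right)}} = \frac{-3418 - -546}{48} = \left(-3418 + 546\right) \frac{1}{48} = \left(-2872\right) \frac{1}{48} = - \frac{359}{6}$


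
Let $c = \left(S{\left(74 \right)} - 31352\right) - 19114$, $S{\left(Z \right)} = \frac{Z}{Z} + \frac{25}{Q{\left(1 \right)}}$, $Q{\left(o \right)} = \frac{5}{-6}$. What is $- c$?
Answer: $50495$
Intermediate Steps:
$Q{\left(o \right)} = - \frac{5}{6}$ ($Q{\left(o \right)} = 5 \left(- \frac{1}{6}\right) = - \frac{5}{6}$)
$S{\left(Z \right)} = -29$ ($S{\left(Z \right)} = \frac{Z}{Z} + \frac{25}{- \frac{5}{6}} = 1 + 25 \left(- \frac{6}{5}\right) = 1 - 30 = -29$)
$c = -50495$ ($c = \left(-29 - 31352\right) - 19114 = -31381 - 19114 = -50495$)
$- c = \left(-1\right) \left(-50495\right) = 50495$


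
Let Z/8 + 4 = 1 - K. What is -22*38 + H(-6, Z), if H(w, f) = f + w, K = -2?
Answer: -850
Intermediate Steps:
Z = -8 (Z = -32 + 8*(1 - 1*(-2)) = -32 + 8*(1 + 2) = -32 + 8*3 = -32 + 24 = -8)
-22*38 + H(-6, Z) = -22*38 + (-8 - 6) = -836 - 14 = -850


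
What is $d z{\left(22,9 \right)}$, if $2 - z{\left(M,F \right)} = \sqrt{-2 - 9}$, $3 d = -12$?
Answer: $-8 + 4 i \sqrt{11} \approx -8.0 + 13.266 i$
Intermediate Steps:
$d = -4$ ($d = \frac{1}{3} \left(-12\right) = -4$)
$z{\left(M,F \right)} = 2 - i \sqrt{11}$ ($z{\left(M,F \right)} = 2 - \sqrt{-2 - 9} = 2 - \sqrt{-11} = 2 - i \sqrt{11}$)
$d z{\left(22,9 \right)} = - 4 \left(2 - i \sqrt{11}\right) = -8 + 4 i \sqrt{11}$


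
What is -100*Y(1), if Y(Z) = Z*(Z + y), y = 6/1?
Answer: -700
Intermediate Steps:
y = 6 (y = 6*1 = 6)
Y(Z) = Z*(6 + Z) (Y(Z) = Z*(Z + 6) = Z*(6 + Z))
-100*Y(1) = -100*(6 + 1) = -100*7 = -700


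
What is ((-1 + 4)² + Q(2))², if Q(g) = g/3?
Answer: 841/9 ≈ 93.444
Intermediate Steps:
Q(g) = g/3 (Q(g) = g*(⅓) = g/3)
((-1 + 4)² + Q(2))² = ((-1 + 4)² + (⅓)*2)² = (3² + ⅔)² = (9 + ⅔)² = (29/3)² = 841/9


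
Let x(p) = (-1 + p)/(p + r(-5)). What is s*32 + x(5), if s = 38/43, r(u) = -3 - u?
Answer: 8684/301 ≈ 28.850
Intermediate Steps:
x(p) = (-1 + p)/(2 + p) (x(p) = (-1 + p)/(p + (-3 - 1*(-5))) = (-1 + p)/(p + (-3 + 5)) = (-1 + p)/(p + 2) = (-1 + p)/(2 + p))
s = 38/43 (s = 38*(1/43) = 38/43 ≈ 0.88372)
s*32 + x(5) = (38/43)*32 + (-1 + 5)/(2 + 5) = 1216/43 + 4/7 = 8684/301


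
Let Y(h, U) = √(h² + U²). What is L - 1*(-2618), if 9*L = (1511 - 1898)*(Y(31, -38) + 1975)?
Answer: -82307 - 43*√2405 ≈ -84416.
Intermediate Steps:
Y(h, U) = √(U² + h²)
L = -84925 - 43*√2405 (L = ((1511 - 1898)*(√((-38)² + 31²) + 1975))/9 = (-387*(√(1444 + 961) + 1975))/9 = (-387*(√2405 + 1975))/9 = (-387*(1975 + √2405))/9 = (-764325 - 387*√2405)/9 = -84925 - 43*√2405 ≈ -87034.)
L - 1*(-2618) = (-84925 - 43*√2405) - 1*(-2618) = (-84925 - 43*√2405) + 2618 = -82307 - 43*√2405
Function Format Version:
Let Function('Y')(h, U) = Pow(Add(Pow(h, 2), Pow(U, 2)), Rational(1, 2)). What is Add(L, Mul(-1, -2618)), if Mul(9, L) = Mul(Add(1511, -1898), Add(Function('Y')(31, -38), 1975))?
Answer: Add(-82307, Mul(-43, Pow(2405, Rational(1, 2)))) ≈ -84416.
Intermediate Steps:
Function('Y')(h, U) = Pow(Add(Pow(U, 2), Pow(h, 2)), Rational(1, 2))
L = Add(-84925, Mul(-43, Pow(2405, Rational(1, 2)))) (L = Mul(Rational(1, 9), Mul(Add(1511, -1898), Add(Pow(Add(Pow(-38, 2), Pow(31, 2)), Rational(1, 2)), 1975))) = Mul(Rational(1, 9), Mul(-387, Add(Pow(Add(1444, 961), Rational(1, 2)), 1975))) = Mul(Rational(1, 9), Mul(-387, Add(Pow(2405, Rational(1, 2)), 1975))) = Mul(Rational(1, 9), Mul(-387, Add(1975, Pow(2405, Rational(1, 2))))) = Mul(Rational(1, 9), Add(-764325, Mul(-387, Pow(2405, Rational(1, 2))))) = Add(-84925, Mul(-43, Pow(2405, Rational(1, 2)))) ≈ -87034.)
Add(L, Mul(-1, -2618)) = Add(Add(-84925, Mul(-43, Pow(2405, Rational(1, 2)))), Mul(-1, -2618)) = Add(Add(-84925, Mul(-43, Pow(2405, Rational(1, 2)))), 2618) = Add(-82307, Mul(-43, Pow(2405, Rational(1, 2))))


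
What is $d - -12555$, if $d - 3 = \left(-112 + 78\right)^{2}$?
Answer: $13714$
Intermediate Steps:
$d = 1159$ ($d = 3 + \left(-112 + 78\right)^{2} = 3 + \left(-34\right)^{2} = 3 + 1156 = 1159$)
$d - -12555 = 1159 - -12555 = 1159 + 12555 = 13714$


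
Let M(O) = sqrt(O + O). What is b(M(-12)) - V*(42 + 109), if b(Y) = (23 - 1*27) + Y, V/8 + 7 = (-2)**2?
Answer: 3620 + 2*I*sqrt(6) ≈ 3620.0 + 4.899*I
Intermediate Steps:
V = -24 (V = -56 + 8*(-2)**2 = -56 + 8*4 = -56 + 32 = -24)
M(O) = sqrt(2)*sqrt(O) (M(O) = sqrt(2*O) = sqrt(2)*sqrt(O))
b(Y) = -4 + Y (b(Y) = (23 - 27) + Y = -4 + Y)
b(M(-12)) - V*(42 + 109) = (-4 + sqrt(2)*sqrt(-12)) - (-24)*(42 + 109) = (-4 + sqrt(2)*(2*I*sqrt(3))) - (-24)*151 = (-4 + 2*I*sqrt(6)) - 1*(-3624) = (-4 + 2*I*sqrt(6)) + 3624 = 3620 + 2*I*sqrt(6)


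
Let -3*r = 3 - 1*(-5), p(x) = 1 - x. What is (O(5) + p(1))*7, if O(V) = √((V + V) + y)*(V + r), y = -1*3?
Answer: 49*√7/3 ≈ 43.214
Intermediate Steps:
y = -3
r = -8/3 (r = -(3 - 1*(-5))/3 = -(3 + 5)/3 = -⅓*8 = -8/3 ≈ -2.6667)
O(V) = √(-3 + 2*V)*(-8/3 + V) (O(V) = √((V + V) - 3)*(V - 8/3) = √(2*V - 3)*(-8/3 + V) = √(-3 + 2*V)*(-8/3 + V))
(O(5) + p(1))*7 = (√(-3 + 2*5)*(-8/3 + 5) + (1 - 1*1))*7 = (√(-3 + 10)*(7/3) + (1 - 1))*7 = (√7*(7/3) + 0)*7 = (7*√7/3 + 0)*7 = (7*√7/3)*7 = 49*√7/3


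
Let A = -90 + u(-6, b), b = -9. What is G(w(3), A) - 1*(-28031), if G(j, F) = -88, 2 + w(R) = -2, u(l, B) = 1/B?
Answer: 27943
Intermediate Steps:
A = -811/9 (A = -90 + 1/(-9) = -90 - 1/9 = -811/9 ≈ -90.111)
w(R) = -4 (w(R) = -2 - 2 = -4)
G(w(3), A) - 1*(-28031) = -88 - 1*(-28031) = -88 + 28031 = 27943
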